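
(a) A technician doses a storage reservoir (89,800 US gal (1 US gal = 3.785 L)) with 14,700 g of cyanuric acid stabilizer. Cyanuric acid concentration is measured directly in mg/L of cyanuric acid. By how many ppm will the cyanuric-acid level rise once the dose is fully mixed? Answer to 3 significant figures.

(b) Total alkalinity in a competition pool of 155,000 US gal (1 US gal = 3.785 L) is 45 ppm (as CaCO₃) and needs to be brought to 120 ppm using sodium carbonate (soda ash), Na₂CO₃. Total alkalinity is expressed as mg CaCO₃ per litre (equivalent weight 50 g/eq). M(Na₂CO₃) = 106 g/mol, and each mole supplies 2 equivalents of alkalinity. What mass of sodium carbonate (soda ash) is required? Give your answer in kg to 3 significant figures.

(a) 43.2 ppm; (b) 46.6 kg

(a) Volume: 89,800 US gal × 3.785 L/gal = 339,893 L.
(a) Rise: 14,700 g / 339,893 L × 1000 = 43.25 mg/L.

(b) Volume: 155,000 US gal × 3.785 L/gal = 586,675 L.
(b) Alkalinity to add: (120 − 45) = 75 mg/L as CaCO₃ × 586,675 L = 44,000 g as CaCO₃.
(b) Equivalents: 44,000 g ÷ 50 g/eq = 880 eq.
(b) Each mole of Na₂CO₃ supplies 2 eq, so 880 / 2 = 440 mol.
(b) Mass: 440 mol × 106 g/mol = 46,640 g.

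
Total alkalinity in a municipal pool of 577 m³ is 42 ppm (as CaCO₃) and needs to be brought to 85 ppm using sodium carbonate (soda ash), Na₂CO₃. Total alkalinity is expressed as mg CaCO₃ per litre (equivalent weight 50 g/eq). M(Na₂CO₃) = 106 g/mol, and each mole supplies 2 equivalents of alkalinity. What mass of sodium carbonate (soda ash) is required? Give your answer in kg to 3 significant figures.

26.3 kg

Volume: 577 m³ = 577,000 L.
Alkalinity to add: (85 − 42) = 43 mg/L as CaCO₃ × 577,000 L = 24,810 g as CaCO₃.
Equivalents: 24,810 g ÷ 50 g/eq = 496.2 eq.
Each mole of Na₂CO₃ supplies 2 eq, so 496.2 / 2 = 248.1 mol.
Mass: 248.1 mol × 106 g/mol = 26,300 g.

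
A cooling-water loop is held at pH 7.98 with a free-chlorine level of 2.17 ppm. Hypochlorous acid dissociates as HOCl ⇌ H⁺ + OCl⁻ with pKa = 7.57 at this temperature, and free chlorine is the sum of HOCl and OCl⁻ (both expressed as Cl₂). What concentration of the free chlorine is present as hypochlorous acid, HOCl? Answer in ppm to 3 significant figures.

0.608 ppm

[OCl⁻]/[HOCl] = 10^(pH − pKa) = 10^(7.98 − 7.57) = 10^0.41 = 2.57.
Fraction as HOCl = 1 / (1 + 2.57) = 0.2801.
HOCl = 0.2801 × 2.17 ppm = 0.6078 ppm.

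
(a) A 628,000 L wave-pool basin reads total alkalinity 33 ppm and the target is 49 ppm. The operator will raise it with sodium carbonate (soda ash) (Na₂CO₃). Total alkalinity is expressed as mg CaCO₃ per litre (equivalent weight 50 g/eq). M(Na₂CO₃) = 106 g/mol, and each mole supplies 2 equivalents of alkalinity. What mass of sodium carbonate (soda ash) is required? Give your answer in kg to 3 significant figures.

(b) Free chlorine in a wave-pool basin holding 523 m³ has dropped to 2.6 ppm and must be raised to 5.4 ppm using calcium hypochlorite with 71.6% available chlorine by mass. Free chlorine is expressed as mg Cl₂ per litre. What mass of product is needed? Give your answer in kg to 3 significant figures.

(a) Alkalinity to add: (49 − 33) = 16 mg/L as CaCO₃ × 628,000 L = 10,050 g as CaCO₃.
(a) Equivalents: 10,050 g ÷ 50 g/eq = 201 eq.
(a) Each mole of Na₂CO₃ supplies 2 eq, so 201 / 2 = 100.5 mol.
(a) Mass: 100.5 mol × 106 g/mol = 10,650 g.

(b) Volume: 523 m³ = 523,000 L.
(b) Chlorine deficit: 5.4 − 2.6 = 2.8 ppm = 2.8 mg/L as Cl₂.
(b) Cl₂ equivalent needed: 2.8 mg/L × 523,000 L = 1,464,000 mg = 1464 g.
(b) Product at 71.6% available chlorine: 1464 / 0.716 = 2045 g.

(a) 10.7 kg; (b) 2.05 kg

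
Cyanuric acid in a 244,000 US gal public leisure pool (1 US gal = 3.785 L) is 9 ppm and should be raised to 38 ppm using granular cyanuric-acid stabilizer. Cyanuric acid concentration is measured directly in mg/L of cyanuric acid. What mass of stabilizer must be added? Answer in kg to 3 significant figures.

26.8 kg

Volume: 244,000 US gal × 3.785 L/gal = 923,540 L.
CYA to add: (38 − 9) = 29 mg/L × 923,540 L = 26,780 g cyanuric acid.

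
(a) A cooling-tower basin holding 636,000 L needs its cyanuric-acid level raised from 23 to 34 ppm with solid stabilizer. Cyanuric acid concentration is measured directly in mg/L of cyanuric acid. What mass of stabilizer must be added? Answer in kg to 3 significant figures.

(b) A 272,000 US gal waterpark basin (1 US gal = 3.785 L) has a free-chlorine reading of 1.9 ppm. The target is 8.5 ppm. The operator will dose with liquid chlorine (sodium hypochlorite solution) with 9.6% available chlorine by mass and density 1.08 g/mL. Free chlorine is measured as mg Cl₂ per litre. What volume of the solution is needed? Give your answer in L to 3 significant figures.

(a) 7.00 kg; (b) 65.5 L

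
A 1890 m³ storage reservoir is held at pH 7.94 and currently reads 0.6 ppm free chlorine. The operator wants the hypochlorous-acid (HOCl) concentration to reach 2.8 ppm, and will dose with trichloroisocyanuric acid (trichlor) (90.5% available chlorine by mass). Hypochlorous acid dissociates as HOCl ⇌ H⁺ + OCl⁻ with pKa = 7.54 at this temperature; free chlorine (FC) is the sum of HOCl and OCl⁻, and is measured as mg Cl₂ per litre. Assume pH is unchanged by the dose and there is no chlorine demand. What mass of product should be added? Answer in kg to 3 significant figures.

19.3 kg

Volume: 1890 m³ = 1,890,000 L.
[OCl⁻]/[HOCl] = 10^(pH − pKa) = 10^(7.94 − 7.54) = 2.512; fraction as HOCl = 1/(1 + 2.512) = 0.2847.
Free chlorine required for 2.8 ppm HOCl: 2.8 / 0.2847 = 9.833 ppm.
FC to add: 9.833 − 0.6 = 9.233 mg/L as Cl₂.
Cl₂ equivalent: 9.233 mg/L × 1,890,000 L = 17,450 g.
Product at 90.5% available Cl: 17,450 / 0.905 = 19,280 g.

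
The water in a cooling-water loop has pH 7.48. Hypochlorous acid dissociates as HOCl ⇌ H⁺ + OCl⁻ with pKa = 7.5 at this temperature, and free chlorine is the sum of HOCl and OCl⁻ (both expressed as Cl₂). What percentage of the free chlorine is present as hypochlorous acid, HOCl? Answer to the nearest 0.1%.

[OCl⁻]/[HOCl] = 10^(pH − pKa) = 10^(7.48 − 7.5) = 10^-0.02 = 0.955.
Fraction as HOCl = 1 / (1 + 0.955) = 0.5115.

51.2%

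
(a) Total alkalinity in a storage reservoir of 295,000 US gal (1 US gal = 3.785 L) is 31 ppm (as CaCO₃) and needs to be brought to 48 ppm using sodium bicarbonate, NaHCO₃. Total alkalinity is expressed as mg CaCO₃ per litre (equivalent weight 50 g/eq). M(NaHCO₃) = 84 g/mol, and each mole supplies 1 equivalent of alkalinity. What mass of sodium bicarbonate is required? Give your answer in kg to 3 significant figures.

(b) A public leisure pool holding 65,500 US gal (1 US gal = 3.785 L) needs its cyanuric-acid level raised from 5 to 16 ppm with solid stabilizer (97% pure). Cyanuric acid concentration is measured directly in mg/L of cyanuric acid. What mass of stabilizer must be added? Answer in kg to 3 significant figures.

(a) 31.9 kg; (b) 2.81 kg

(a) Volume: 295,000 US gal × 3.785 L/gal = 1,116,575 L.
(a) Alkalinity to add: (48 − 31) = 17 mg/L as CaCO₃ × 1,116,575 L = 18,980 g as CaCO₃.
(a) Equivalents: 18,980 g ÷ 50 g/eq = 379.6 eq.
(a) NaHCO₃ supplies 1 eq per mole → 379.6 mol.
(a) Mass: 379.6 mol × 84 g/mol = 31,890 g.

(b) Volume: 65,500 US gal × 3.785 L/gal = 247,918 L.
(b) CYA to add: (16 − 5) = 11 mg/L × 247,918 L = 2727 g cyanuric acid.
(b) At 97% purity: 2727 / 0.97 = 2811 g product.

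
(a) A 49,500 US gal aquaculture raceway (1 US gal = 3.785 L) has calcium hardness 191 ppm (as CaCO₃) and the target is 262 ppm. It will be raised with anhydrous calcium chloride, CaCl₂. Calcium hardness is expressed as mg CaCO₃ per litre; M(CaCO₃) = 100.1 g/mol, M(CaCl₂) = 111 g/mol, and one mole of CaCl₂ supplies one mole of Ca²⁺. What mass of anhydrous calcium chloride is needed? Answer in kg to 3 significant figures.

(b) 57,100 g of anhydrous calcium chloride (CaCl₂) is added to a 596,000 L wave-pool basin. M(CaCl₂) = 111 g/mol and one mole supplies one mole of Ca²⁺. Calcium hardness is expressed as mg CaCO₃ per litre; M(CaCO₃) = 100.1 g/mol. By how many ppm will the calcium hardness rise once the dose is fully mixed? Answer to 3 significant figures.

(a) 14.8 kg; (b) 86.4 ppm

(a) Volume: 49,500 US gal × 3.785 L/gal = 187,358 L.
(a) Hardness to add: (262 − 191) = 71 mg/L as CaCO₃ × 187,358 L = 13,300 g as CaCO₃.
(a) Moles of Ca²⁺ (1 mol Ca²⁺ ≡ 1 mol CaCO₃): 13,300 / 100.1 g/mol = 132.9 mol.
(a) Mass of CaCl₂: 132.9 × 111 = 14,750 g.

(b) Moles of Ca²⁺: 57,100 g ÷ 111 g/mol = 514.4 mol.
(b) As CaCO₃: 514.4 mol × 100.1 g/mol = 51,490 g.
(b) Rise: 51,490 g / 596,000 L × 1000 = 86.4 mg/L.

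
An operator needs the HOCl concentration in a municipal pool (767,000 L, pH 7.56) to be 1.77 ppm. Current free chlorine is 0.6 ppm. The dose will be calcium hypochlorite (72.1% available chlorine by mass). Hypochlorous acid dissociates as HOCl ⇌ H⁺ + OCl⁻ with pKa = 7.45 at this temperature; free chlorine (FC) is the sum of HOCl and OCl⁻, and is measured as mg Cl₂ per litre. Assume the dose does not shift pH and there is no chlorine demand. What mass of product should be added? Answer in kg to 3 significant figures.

3.67 kg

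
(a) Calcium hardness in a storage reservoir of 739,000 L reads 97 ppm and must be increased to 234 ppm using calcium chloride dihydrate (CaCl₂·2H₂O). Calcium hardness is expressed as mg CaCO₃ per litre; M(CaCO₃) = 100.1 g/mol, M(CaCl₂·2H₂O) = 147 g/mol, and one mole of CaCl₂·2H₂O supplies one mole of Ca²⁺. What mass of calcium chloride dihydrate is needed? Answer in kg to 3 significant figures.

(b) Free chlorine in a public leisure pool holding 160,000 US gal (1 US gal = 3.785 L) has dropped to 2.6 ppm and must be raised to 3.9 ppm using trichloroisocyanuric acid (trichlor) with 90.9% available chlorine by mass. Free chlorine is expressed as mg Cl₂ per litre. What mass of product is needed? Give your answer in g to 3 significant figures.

(a) 149 kg; (b) 866 g

(a) Hardness to add: (234 − 97) = 137 mg/L as CaCO₃ × 739,000 L = 101,200 g as CaCO₃.
(a) Moles of Ca²⁺ (1 mol Ca²⁺ ≡ 1 mol CaCO₃): 101,200 / 100.1 g/mol = 1011 mol.
(a) Mass of CaCl₂·2H₂O: 1011 × 147 = 148,700 g.

(b) Volume: 160,000 US gal × 3.785 L/gal = 605,600 L.
(b) Chlorine deficit: 3.9 − 2.6 = 1.3 ppm = 1.3 mg/L as Cl₂.
(b) Cl₂ equivalent needed: 1.3 mg/L × 605,600 L = 787,300 mg = 787.3 g.
(b) Product at 90.9% available chlorine: 787.3 / 0.909 = 866.1 g.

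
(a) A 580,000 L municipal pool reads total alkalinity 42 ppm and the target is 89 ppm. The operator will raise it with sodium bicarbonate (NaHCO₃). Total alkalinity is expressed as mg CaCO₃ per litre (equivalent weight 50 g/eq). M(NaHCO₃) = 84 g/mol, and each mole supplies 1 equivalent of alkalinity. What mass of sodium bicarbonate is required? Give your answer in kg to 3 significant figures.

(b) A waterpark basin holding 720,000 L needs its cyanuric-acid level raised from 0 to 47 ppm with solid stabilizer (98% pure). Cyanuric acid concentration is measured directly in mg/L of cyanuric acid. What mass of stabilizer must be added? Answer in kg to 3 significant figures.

(a) 45.8 kg; (b) 34.5 kg

(a) Alkalinity to add: (89 − 42) = 47 mg/L as CaCO₃ × 580,000 L = 27,260 g as CaCO₃.
(a) Equivalents: 27,260 g ÷ 50 g/eq = 545.2 eq.
(a) NaHCO₃ supplies 1 eq per mole → 545.2 mol.
(a) Mass: 545.2 mol × 84 g/mol = 45,800 g.

(b) CYA to add: (47 − 0) = 47 mg/L × 720,000 L = 33,840 g cyanuric acid.
(b) At 98% purity: 33,840 / 0.98 = 34,530 g product.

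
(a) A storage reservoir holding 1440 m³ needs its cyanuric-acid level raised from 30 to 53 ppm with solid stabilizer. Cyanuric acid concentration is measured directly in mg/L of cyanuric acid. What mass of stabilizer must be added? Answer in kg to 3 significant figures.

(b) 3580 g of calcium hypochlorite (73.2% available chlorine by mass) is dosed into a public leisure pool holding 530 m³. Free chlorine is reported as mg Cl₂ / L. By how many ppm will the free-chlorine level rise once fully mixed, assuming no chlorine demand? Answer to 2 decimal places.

(a) Volume: 1440 m³ = 1,440,000 L.
(a) CYA to add: (53 − 30) = 23 mg/L × 1,440,000 L = 33,120 g cyanuric acid.

(b) Volume: 530 m³ = 530,000 L.
(b) Available chlorine delivered: 3580 g × 0.732 = 2621 g as Cl₂.
(b) Concentration rise: 2621 g / 530,000 L = 4.944 mg/L = 4.94 ppm.

(a) 33.1 kg; (b) 4.94 ppm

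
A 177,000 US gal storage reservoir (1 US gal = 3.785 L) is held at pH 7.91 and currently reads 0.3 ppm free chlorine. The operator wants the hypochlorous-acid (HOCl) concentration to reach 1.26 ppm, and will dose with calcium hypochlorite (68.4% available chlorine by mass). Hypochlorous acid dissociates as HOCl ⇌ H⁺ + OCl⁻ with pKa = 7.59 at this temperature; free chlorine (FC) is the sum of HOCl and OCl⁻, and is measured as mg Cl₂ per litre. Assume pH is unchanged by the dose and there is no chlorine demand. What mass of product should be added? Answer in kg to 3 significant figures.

3.52 kg

Volume: 177,000 US gal × 3.785 L/gal = 669,945 L.
[OCl⁻]/[HOCl] = 10^(pH − pKa) = 10^(7.91 − 7.59) = 2.089; fraction as HOCl = 1/(1 + 2.089) = 0.3237.
Free chlorine required for 1.26 ppm HOCl: 1.26 / 0.3237 = 3.893 ppm.
FC to add: 3.893 − 0.3 = 3.593 mg/L as Cl₂.
Cl₂ equivalent: 3.593 mg/L × 669,945 L = 2407 g.
Product at 68.4% available Cl: 2407 / 0.684 = 3519 g.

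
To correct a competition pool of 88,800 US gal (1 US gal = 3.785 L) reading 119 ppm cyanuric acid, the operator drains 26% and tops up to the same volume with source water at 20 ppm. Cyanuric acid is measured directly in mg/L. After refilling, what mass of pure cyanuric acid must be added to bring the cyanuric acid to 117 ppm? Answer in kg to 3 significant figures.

7.98 kg

Volume: 88,800 US gal × 3.785 L/gal = 336,108 L.
After draining 26% and refilling: 119 × 0.74 + 20 × 0.26 = 93.26 ppm.
Deficit to target: 117 − 93.26 = 23.74 mg/L.
Mass: 23.74 mg/L × 336,108 L = 7979 g cyanuric acid.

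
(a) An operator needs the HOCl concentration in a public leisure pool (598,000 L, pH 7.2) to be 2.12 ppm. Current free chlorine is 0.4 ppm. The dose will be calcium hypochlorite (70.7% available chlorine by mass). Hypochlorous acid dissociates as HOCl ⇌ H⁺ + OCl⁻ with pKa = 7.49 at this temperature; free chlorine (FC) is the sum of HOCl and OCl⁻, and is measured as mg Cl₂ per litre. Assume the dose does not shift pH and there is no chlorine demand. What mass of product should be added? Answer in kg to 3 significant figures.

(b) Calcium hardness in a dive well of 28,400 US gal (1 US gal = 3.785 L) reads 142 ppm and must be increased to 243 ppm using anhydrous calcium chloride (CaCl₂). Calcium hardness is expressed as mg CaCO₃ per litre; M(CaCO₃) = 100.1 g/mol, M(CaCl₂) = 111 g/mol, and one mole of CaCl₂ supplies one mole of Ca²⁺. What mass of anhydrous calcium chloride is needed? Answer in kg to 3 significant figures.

(a) 2.37 kg; (b) 12.0 kg

(a) [OCl⁻]/[HOCl] = 10^(pH − pKa) = 10^(7.2 − 7.49) = 0.5129; fraction as HOCl = 1/(1 + 0.5129) = 0.661.
(a) Free chlorine required for 2.12 ppm HOCl: 2.12 / 0.661 = 3.207 ppm.
(a) FC to add: 3.207 − 0.4 = 2.807 mg/L as Cl₂.
(a) Cl₂ equivalent: 2.807 mg/L × 598,000 L = 1679 g.
(a) Product at 70.7% available Cl: 1679 / 0.707 = 2374 g.

(b) Volume: 28,400 US gal × 3.785 L/gal = 107,494 L.
(b) Hardness to add: (243 − 142) = 101 mg/L as CaCO₃ × 107,494 L = 10,860 g as CaCO₃.
(b) Moles of Ca²⁺ (1 mol Ca²⁺ ≡ 1 mol CaCO₃): 10,860 / 100.1 g/mol = 108.5 mol.
(b) Mass of CaCl₂: 108.5 × 111 = 12,040 g.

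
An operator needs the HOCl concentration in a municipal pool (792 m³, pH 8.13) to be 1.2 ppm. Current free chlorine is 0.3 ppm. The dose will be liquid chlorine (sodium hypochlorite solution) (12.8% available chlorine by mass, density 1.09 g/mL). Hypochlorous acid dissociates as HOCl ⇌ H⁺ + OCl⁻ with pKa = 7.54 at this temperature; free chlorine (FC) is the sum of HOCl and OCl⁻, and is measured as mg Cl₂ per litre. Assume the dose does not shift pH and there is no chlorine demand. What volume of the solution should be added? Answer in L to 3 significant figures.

31.6 L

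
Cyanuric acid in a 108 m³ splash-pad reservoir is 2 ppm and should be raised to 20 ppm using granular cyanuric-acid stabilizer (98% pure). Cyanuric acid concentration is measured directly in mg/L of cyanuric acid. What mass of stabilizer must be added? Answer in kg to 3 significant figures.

1.98 kg

Volume: 108 m³ = 108,000 L.
CYA to add: (20 − 2) = 18 mg/L × 108,000 L = 1944 g cyanuric acid.
At 98% purity: 1944 / 0.98 = 1984 g product.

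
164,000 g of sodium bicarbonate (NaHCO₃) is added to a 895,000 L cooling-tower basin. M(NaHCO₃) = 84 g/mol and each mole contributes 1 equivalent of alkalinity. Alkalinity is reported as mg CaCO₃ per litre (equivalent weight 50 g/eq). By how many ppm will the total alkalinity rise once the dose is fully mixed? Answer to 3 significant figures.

109 ppm

Moles of NaHCO₃: 164,000 g ÷ 84 g/mol = 1952 mol → 1952 eq of alkalinity.
As CaCO₃: 1952 eq × 50 g/eq = 97,620 g.
Rise: 97,620 g / 895,000 L × 1000 = 109.1 mg/L.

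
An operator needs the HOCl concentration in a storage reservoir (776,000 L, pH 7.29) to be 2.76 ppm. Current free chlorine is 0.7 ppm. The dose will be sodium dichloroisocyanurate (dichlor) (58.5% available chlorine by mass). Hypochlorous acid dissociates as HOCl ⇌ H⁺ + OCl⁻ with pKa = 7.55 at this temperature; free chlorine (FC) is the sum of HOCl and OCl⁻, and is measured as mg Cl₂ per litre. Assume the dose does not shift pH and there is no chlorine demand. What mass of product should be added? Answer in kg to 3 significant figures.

4.74 kg

[OCl⁻]/[HOCl] = 10^(pH − pKa) = 10^(7.29 − 7.55) = 0.5495; fraction as HOCl = 1/(1 + 0.5495) = 0.6454.
Free chlorine required for 2.76 ppm HOCl: 2.76 / 0.6454 = 4.277 ppm.
FC to add: 4.277 − 0.7 = 3.577 mg/L as Cl₂.
Cl₂ equivalent: 3.577 mg/L × 776,000 L = 2776 g.
Product at 58.5% available Cl: 2776 / 0.585 = 4745 g.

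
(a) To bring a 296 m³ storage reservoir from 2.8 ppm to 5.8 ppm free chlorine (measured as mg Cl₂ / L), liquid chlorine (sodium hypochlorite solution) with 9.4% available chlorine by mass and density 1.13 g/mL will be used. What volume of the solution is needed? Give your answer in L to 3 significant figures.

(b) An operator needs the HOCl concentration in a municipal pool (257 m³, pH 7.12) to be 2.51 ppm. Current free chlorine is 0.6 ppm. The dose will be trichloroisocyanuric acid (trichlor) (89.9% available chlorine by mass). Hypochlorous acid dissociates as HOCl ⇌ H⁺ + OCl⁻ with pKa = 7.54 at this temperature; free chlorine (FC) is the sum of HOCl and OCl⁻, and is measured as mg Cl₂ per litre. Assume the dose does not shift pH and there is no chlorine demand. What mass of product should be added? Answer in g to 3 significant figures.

(a) 8.36 L; (b) 819 g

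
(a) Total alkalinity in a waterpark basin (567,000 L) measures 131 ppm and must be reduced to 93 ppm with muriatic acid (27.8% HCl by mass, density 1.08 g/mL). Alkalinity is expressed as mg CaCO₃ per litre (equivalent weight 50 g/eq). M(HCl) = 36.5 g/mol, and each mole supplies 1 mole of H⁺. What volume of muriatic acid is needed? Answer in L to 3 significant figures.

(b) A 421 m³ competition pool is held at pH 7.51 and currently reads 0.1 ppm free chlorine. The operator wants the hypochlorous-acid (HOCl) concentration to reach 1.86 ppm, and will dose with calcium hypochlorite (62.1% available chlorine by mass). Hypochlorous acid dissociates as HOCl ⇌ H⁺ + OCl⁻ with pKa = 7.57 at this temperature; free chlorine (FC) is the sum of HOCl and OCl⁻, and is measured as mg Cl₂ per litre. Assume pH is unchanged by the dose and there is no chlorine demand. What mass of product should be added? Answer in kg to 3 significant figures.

(a) 52.4 L; (b) 2.29 kg

(a) Alkalinity to neutralize: (131 − 93) = 38 mg/L as CaCO₃ × 567,000 L = 21,550 g as CaCO₃.
(a) Equivalents of H⁺ required: 21,550 ÷ 50 g/eq = 430.9 eq = 430.9 mol HCl.
(a) Mass of HCl: 430.9 × 36.5 = 15,730 g.
(a) Mass of 27.8% solution: 15,730 / 0.278 = 56,580 g.
(a) Volume: 56,580 g ÷ 1.08 g/mL = 52,390 mL.

(b) Volume: 421 m³ = 421,000 L.
(b) [OCl⁻]/[HOCl] = 10^(pH − pKa) = 10^(7.51 − 7.57) = 0.871; fraction as HOCl = 1/(1 + 0.871) = 0.5345.
(b) Free chlorine required for 1.86 ppm HOCl: 1.86 / 0.5345 = 3.48 ppm.
(b) FC to add: 3.48 − 0.1 = 3.38 mg/L as Cl₂.
(b) Cl₂ equivalent: 3.38 mg/L × 421,000 L = 1423 g.
(b) Product at 62.1% available Cl: 1423 / 0.621 = 2291 g.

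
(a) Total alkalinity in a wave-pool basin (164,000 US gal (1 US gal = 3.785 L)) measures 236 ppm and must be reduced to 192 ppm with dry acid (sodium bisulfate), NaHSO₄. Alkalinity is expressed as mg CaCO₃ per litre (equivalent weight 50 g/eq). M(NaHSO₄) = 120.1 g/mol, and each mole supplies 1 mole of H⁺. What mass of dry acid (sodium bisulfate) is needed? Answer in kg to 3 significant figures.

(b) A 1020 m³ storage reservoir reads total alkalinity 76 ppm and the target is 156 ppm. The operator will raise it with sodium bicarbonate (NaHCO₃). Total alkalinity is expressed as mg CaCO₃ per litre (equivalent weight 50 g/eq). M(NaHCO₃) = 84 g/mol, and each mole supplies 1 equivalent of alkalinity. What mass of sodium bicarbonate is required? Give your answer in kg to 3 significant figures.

(a) Volume: 164,000 US gal × 3.785 L/gal = 620,740 L.
(a) Alkalinity to neutralize: (236 − 192) = 44 mg/L as CaCO₃ × 620,740 L = 27,310 g as CaCO₃.
(a) Equivalents of H⁺ required: 27,310 ÷ 50 g/eq = 546.3 eq = 546.3 mol NaHSO₄.
(a) Mass of NaHSO₄: 546.3 × 120.1 = 65,600 g.

(b) Volume: 1020 m³ = 1,020,000 L.
(b) Alkalinity to add: (156 − 76) = 80 mg/L as CaCO₃ × 1,020,000 L = 81,600 g as CaCO₃.
(b) Equivalents: 81,600 g ÷ 50 g/eq = 1632 eq.
(b) NaHCO₃ supplies 1 eq per mole → 1632 mol.
(b) Mass: 1632 mol × 84 g/mol = 137,100 g.

(a) 65.6 kg; (b) 137 kg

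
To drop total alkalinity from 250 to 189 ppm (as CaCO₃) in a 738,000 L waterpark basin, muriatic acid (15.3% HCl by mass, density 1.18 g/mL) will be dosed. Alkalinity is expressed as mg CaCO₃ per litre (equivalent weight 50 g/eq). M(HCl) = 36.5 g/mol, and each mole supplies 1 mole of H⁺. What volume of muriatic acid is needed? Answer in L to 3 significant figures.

182 L

Alkalinity to neutralize: (250 − 189) = 61 mg/L as CaCO₃ × 738,000 L = 45,020 g as CaCO₃.
Equivalents of H⁺ required: 45,020 ÷ 50 g/eq = 900.4 eq = 900.4 mol HCl.
Mass of HCl: 900.4 × 36.5 = 32,860 g.
Mass of 15.3% solution: 32,860 / 0.153 = 214,800 g.
Volume: 214,800 g ÷ 1.18 g/mL = 182,000 mL.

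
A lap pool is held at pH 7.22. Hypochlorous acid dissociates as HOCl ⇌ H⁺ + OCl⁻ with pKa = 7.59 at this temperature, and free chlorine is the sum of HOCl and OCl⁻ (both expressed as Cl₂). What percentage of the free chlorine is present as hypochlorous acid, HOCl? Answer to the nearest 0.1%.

[OCl⁻]/[HOCl] = 10^(pH − pKa) = 10^(7.22 − 7.59) = 10^-0.37 = 0.4266.
Fraction as HOCl = 1 / (1 + 0.4266) = 0.701.

70.1%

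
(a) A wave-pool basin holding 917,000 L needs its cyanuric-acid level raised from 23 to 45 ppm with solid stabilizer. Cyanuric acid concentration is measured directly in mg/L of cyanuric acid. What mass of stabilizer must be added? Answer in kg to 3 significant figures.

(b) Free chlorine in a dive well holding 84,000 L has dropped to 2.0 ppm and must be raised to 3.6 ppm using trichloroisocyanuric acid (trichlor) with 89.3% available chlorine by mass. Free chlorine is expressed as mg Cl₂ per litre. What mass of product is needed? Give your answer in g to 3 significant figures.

(a) 20.2 kg; (b) 151 g

(a) CYA to add: (45 − 23) = 22 mg/L × 917,000 L = 20,170 g cyanuric acid.

(b) Chlorine deficit: 3.6 − 2.0 = 1.6 ppm = 1.6 mg/L as Cl₂.
(b) Cl₂ equivalent needed: 1.6 mg/L × 84,000 L = 134,400 mg = 134.4 g.
(b) Product at 89.3% available chlorine: 134.4 / 0.893 = 150.5 g.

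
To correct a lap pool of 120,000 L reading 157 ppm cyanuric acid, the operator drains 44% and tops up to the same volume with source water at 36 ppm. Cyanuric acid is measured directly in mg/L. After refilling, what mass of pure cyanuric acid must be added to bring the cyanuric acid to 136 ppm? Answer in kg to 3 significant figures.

After draining 44% and refilling: 157 × 0.56 + 36 × 0.44 = 103.76 ppm.
Deficit to target: 136 − 103.76 = 32.24 mg/L.
Mass: 32.24 mg/L × 120,000 L = 3869 g cyanuric acid.

3.87 kg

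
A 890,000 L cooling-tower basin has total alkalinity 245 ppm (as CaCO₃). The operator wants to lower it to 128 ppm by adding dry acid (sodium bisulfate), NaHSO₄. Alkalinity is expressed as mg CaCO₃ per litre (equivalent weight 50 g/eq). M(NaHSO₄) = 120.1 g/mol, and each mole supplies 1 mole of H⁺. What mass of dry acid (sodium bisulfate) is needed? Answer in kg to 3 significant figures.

Alkalinity to neutralize: (245 − 128) = 117 mg/L as CaCO₃ × 890,000 L = 104,100 g as CaCO₃.
Equivalents of H⁺ required: 104,100 ÷ 50 g/eq = 2083 eq = 2083 mol NaHSO₄.
Mass of NaHSO₄: 2083 × 120.1 = 250,100 g.

250 kg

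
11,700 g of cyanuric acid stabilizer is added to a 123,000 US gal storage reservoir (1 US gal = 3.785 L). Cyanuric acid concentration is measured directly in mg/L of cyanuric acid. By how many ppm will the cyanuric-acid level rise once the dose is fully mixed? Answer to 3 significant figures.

25.1 ppm

Volume: 123,000 US gal × 3.785 L/gal = 465,555 L.
Rise: 11,700 g / 465,555 L × 1000 = 25.13 mg/L.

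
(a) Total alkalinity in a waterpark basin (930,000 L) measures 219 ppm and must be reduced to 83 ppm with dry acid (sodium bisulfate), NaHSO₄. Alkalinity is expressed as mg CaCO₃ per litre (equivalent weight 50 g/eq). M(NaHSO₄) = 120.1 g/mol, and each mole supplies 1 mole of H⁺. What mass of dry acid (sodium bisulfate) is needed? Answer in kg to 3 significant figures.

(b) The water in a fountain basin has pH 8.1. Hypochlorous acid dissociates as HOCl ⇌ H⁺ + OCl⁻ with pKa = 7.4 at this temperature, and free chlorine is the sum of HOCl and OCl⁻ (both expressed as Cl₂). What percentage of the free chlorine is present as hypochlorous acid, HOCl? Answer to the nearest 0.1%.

(a) Alkalinity to neutralize: (219 − 83) = 136 mg/L as CaCO₃ × 930,000 L = 126,500 g as CaCO₃.
(a) Equivalents of H⁺ required: 126,500 ÷ 50 g/eq = 2530 eq = 2530 mol NaHSO₄.
(a) Mass of NaHSO₄: 2530 × 120.1 = 303,800 g.

(b) [OCl⁻]/[HOCl] = 10^(pH − pKa) = 10^(8.1 − 7.4) = 10^0.70 = 5.012.
(b) Fraction as HOCl = 1 / (1 + 5.012) = 0.1663.

(a) 304 kg; (b) 16.6%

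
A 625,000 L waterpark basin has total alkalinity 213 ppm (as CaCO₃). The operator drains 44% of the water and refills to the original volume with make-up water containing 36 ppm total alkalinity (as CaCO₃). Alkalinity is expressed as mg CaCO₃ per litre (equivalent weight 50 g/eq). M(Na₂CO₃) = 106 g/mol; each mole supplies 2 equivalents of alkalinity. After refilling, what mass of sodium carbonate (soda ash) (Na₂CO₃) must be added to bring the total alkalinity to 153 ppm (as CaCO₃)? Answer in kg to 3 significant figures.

11.8 kg

After draining 44% and refilling: 213 × 0.56 + 36 × 0.44 = 135.12 ppm.
Deficit to target: 153 − 135.12 = 17.88 mg/L.
As CaCO₃: 17.88 mg/L × 625,000 L = 11,170 g; ÷ 50 g/eq ÷ 2 = 111.7 mol Na₂CO₃.
Mass: 111.7 × 106 = 11,850 g.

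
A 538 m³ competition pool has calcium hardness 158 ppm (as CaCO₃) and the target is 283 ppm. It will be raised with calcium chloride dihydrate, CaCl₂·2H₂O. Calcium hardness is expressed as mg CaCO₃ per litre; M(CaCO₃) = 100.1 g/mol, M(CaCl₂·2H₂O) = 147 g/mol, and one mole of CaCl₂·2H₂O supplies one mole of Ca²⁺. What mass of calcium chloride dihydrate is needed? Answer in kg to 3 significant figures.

Volume: 538 m³ = 538,000 L.
Hardness to add: (283 − 158) = 125 mg/L as CaCO₃ × 538,000 L = 67,250 g as CaCO₃.
Moles of Ca²⁺ (1 mol Ca²⁺ ≡ 1 mol CaCO₃): 67,250 / 100.1 g/mol = 671.8 mol.
Mass of CaCl₂·2H₂O: 671.8 × 147 = 98,760 g.

98.8 kg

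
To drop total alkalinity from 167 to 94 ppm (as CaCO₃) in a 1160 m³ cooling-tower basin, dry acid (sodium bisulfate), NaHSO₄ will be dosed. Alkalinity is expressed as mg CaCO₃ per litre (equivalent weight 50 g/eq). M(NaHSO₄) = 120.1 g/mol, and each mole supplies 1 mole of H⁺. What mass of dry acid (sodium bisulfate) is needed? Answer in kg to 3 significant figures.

203 kg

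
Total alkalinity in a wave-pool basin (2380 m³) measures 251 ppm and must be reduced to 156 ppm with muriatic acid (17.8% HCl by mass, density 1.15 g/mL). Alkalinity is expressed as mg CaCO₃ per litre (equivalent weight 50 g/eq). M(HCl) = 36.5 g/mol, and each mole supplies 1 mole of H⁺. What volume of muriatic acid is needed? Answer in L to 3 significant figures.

806 L

Volume: 2380 m³ = 2,380,000 L.
Alkalinity to neutralize: (251 − 156) = 95 mg/L as CaCO₃ × 2,380,000 L = 226,100 g as CaCO₃.
Equivalents of H⁺ required: 226,100 ÷ 50 g/eq = 4522 eq = 4522 mol HCl.
Mass of HCl: 4522 × 36.5 = 165,100 g.
Mass of 17.8% solution: 165,100 / 0.178 = 927,300 g.
Volume: 927,300 g ÷ 1.15 g/mL = 806,300 mL.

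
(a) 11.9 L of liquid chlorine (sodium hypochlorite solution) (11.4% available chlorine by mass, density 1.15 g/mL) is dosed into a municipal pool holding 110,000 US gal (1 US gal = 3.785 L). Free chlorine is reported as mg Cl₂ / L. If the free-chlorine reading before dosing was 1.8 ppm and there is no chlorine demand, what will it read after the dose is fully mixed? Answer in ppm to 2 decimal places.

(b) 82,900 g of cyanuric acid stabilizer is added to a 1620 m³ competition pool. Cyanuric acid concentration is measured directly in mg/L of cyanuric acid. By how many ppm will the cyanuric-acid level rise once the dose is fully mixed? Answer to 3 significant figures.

(a) 5.55 ppm; (b) 51.2 ppm

(a) Volume: 110,000 US gal × 3.785 L/gal = 416,350 L.
(a) Mass of solution: 11.9 L × 1000 mL/L × 1.15 g/mL = 13,680 g.
(a) Available chlorine delivered: 13,680 g × 0.114 = 1560 g as Cl₂.
(a) Concentration rise: 1560 g / 416,350 L = 3.747 mg/L = 3.75 ppm.
(a) Final FC: 1.8 + 3.75 = 5.55 ppm.

(b) Volume: 1620 m³ = 1,620,000 L.
(b) Rise: 82,900 g / 1,620,000 L × 1000 = 51.17 mg/L.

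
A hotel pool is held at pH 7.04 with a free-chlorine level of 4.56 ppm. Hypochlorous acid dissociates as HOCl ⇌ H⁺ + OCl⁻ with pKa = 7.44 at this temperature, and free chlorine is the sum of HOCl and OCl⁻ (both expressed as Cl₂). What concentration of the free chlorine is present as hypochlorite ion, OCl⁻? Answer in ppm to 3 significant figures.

1.30 ppm

[OCl⁻]/[HOCl] = 10^(pH − pKa) = 10^(7.04 − 7.44) = 10^-0.40 = 0.3981.
Fraction as HOCl = 1 / (1 + 0.3981) = 0.7153.
OCl⁻ = (1 − 0.7153) × 4.56 ppm = 1.298 ppm.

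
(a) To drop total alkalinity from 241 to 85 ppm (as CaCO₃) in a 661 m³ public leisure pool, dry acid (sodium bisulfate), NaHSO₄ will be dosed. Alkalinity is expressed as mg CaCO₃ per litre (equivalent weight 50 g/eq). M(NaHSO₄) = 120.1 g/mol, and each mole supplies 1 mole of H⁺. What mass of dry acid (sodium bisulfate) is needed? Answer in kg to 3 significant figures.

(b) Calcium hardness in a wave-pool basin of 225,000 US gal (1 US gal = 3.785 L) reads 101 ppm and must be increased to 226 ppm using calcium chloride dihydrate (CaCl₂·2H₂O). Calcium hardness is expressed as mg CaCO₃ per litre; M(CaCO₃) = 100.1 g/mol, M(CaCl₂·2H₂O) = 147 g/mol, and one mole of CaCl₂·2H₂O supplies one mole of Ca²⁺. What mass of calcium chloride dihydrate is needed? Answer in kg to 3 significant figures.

(a) Volume: 661 m³ = 661,000 L.
(a) Alkalinity to neutralize: (241 − 85) = 156 mg/L as CaCO₃ × 661,000 L = 103,100 g as CaCO₃.
(a) Equivalents of H⁺ required: 103,100 ÷ 50 g/eq = 2062 eq = 2062 mol NaHSO₄.
(a) Mass of NaHSO₄: 2062 × 120.1 = 247,700 g.

(b) Volume: 225,000 US gal × 3.785 L/gal = 851,625 L.
(b) Hardness to add: (226 − 101) = 125 mg/L as CaCO₃ × 851,625 L = 106,500 g as CaCO₃.
(b) Moles of Ca²⁺ (1 mol Ca²⁺ ≡ 1 mol CaCO₃): 106,500 / 100.1 g/mol = 1063 mol.
(b) Mass of CaCl₂·2H₂O: 1063 × 147 = 156,300 g.

(a) 248 kg; (b) 156 kg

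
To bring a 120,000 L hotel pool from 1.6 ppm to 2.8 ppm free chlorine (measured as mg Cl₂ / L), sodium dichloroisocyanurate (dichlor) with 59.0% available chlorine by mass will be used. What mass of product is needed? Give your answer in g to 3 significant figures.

Chlorine deficit: 2.8 − 1.6 = 1.2 ppm = 1.2 mg/L as Cl₂.
Cl₂ equivalent needed: 1.2 mg/L × 120,000 L = 144,000 mg = 144 g.
Product at 59.0% available chlorine: 144 / 0.59 = 244.1 g.

244 g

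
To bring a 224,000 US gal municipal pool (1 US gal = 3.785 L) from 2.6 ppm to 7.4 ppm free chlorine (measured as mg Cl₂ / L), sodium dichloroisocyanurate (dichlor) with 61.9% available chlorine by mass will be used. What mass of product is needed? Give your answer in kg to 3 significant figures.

6.57 kg

Volume: 224,000 US gal × 3.785 L/gal = 847,840 L.
Chlorine deficit: 7.4 − 2.6 = 4.8 ppm = 4.8 mg/L as Cl₂.
Cl₂ equivalent needed: 4.8 mg/L × 847,840 L = 4,070,000 mg = 4070 g.
Product at 61.9% available chlorine: 4070 / 0.619 = 6575 g.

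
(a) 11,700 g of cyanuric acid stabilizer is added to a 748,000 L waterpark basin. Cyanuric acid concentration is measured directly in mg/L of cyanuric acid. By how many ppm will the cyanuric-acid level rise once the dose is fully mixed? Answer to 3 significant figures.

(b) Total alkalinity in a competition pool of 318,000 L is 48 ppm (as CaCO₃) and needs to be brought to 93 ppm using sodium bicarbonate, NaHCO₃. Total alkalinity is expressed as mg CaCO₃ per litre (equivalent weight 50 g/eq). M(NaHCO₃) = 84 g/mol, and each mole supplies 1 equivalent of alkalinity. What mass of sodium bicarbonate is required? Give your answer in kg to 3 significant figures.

(a) 15.6 ppm; (b) 24.0 kg

(a) Rise: 11,700 g / 748,000 L × 1000 = 15.64 mg/L.

(b) Alkalinity to add: (93 − 48) = 45 mg/L as CaCO₃ × 318,000 L = 14,310 g as CaCO₃.
(b) Equivalents: 14,310 g ÷ 50 g/eq = 286.2 eq.
(b) NaHCO₃ supplies 1 eq per mole → 286.2 mol.
(b) Mass: 286.2 mol × 84 g/mol = 24,040 g.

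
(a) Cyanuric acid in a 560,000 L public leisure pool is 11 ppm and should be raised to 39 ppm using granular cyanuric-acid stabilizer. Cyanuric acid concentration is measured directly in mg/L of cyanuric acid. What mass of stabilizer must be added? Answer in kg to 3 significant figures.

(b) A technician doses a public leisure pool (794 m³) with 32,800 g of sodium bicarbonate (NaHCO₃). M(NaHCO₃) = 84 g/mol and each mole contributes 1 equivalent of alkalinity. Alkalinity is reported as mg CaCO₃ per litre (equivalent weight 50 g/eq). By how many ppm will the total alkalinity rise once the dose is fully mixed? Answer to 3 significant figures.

(a) CYA to add: (39 − 11) = 28 mg/L × 560,000 L = 15,680 g cyanuric acid.

(b) Volume: 794 m³ = 794,000 L.
(b) Moles of NaHCO₃: 32,800 g ÷ 84 g/mol = 390.5 mol → 390.5 eq of alkalinity.
(b) As CaCO₃: 390.5 eq × 50 g/eq = 19,520 g.
(b) Rise: 19,520 g / 794,000 L × 1000 = 24.59 mg/L.

(a) 15.7 kg; (b) 24.6 ppm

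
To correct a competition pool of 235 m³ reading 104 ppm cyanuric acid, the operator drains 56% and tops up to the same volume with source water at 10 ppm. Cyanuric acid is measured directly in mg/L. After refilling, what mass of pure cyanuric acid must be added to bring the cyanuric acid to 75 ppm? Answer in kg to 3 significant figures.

5.56 kg

Volume: 235 m³ = 235,000 L.
After draining 56% and refilling: 104 × 0.44 + 10 × 0.56 = 51.36 ppm.
Deficit to target: 75 − 51.36 = 23.64 mg/L.
Mass: 23.64 mg/L × 235,000 L = 5555 g cyanuric acid.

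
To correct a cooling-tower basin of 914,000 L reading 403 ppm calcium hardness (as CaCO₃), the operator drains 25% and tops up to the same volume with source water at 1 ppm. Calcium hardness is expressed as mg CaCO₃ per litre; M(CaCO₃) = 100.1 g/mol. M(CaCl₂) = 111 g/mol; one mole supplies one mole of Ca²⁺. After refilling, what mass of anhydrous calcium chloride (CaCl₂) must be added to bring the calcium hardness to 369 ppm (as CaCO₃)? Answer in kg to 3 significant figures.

After draining 25% and refilling: 403 × 0.75 + 1 × 0.25 = 302.5 ppm.
Deficit to target: 369 − 302.5 = 66.5 mg/L.
As CaCO₃: 66.5 mg/L × 914,000 L = 60,780 g; ÷ 100.1 = 607.2 mol Ca²⁺.
Mass: 607.2 × 111 = 67,400 g.

67.4 kg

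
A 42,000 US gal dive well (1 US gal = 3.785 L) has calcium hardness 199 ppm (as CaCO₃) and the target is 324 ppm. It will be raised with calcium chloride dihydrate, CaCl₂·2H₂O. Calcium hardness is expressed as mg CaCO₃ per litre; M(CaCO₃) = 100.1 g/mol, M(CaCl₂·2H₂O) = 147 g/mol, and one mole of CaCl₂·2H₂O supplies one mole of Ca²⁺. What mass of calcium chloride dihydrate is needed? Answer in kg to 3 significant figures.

29.2 kg

Volume: 42,000 US gal × 3.785 L/gal = 158,970 L.
Hardness to add: (324 − 199) = 125 mg/L as CaCO₃ × 158,970 L = 19,870 g as CaCO₃.
Moles of Ca²⁺ (1 mol Ca²⁺ ≡ 1 mol CaCO₃): 19,870 / 100.1 g/mol = 198.5 mol.
Mass of CaCl₂·2H₂O: 198.5 × 147 = 29,180 g.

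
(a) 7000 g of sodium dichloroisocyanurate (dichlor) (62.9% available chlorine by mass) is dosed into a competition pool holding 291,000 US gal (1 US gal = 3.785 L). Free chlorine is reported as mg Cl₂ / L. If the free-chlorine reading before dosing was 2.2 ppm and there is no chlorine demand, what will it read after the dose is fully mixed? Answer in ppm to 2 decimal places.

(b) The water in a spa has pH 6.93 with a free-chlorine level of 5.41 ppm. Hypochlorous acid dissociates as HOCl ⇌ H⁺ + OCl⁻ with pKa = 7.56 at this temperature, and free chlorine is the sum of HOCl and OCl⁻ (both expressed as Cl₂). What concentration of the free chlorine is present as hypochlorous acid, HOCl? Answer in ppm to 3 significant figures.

(a) 6.20 ppm; (b) 4.38 ppm

(a) Volume: 291,000 US gal × 3.785 L/gal = 1,101,435 L.
(a) Available chlorine delivered: 7000 g × 0.629 = 4403 g as Cl₂.
(a) Concentration rise: 4403 g / 1,101,435 L = 3.998 mg/L = 4.00 ppm.
(a) Final FC: 2.2 + 4.00 = 6.20 ppm.

(b) [OCl⁻]/[HOCl] = 10^(pH − pKa) = 10^(6.93 − 7.56) = 10^-0.63 = 0.2344.
(b) Fraction as HOCl = 1 / (1 + 0.2344) = 0.8101.
(b) HOCl = 0.8101 × 5.41 ppm = 4.383 ppm.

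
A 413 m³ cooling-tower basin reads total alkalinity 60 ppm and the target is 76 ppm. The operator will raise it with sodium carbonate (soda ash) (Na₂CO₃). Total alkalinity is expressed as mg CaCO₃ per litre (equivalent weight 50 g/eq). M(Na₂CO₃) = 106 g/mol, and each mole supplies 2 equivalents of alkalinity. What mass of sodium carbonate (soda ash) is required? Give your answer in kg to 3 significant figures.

7.00 kg

Volume: 413 m³ = 413,000 L.
Alkalinity to add: (76 − 60) = 16 mg/L as CaCO₃ × 413,000 L = 6608 g as CaCO₃.
Equivalents: 6608 g ÷ 50 g/eq = 132.2 eq.
Each mole of Na₂CO₃ supplies 2 eq, so 132.2 / 2 = 66.08 mol.
Mass: 66.08 mol × 106 g/mol = 7004 g.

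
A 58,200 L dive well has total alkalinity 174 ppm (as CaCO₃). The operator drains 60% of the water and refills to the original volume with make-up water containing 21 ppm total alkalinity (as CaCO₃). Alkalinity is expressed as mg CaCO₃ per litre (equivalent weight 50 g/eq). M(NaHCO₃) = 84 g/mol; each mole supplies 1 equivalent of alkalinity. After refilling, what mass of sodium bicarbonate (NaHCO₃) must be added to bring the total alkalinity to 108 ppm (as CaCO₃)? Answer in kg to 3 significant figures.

2.52 kg

After draining 60% and refilling: 174 × 0.40 + 21 × 0.60 = 82.2 ppm.
Deficit to target: 108 − 82.2 = 25.8 mg/L.
As CaCO₃: 25.8 mg/L × 58,200 L = 1502 g; ÷ 50 g/eq ÷ 1 = 30.03 mol NaHCO₃.
Mass: 30.03 × 84 = 2523 g.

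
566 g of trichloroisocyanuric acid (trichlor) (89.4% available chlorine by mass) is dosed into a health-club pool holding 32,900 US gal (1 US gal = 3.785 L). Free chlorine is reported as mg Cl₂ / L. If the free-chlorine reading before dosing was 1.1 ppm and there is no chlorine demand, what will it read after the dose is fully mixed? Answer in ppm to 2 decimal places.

5.16 ppm

Volume: 32,900 US gal × 3.785 L/gal = 124,526 L.
Available chlorine delivered: 566 g × 0.894 = 506 g as Cl₂.
Concentration rise: 506 g / 124,526 L = 4.063 mg/L = 4.06 ppm.
Final FC: 1.1 + 4.06 = 5.16 ppm.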